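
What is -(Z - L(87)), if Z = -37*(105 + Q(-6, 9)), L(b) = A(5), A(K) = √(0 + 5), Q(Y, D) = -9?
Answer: 3552 + √5 ≈ 3554.2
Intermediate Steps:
A(K) = √5
L(b) = √5
Z = -3552 (Z = -37*(105 - 9) = -37*96 = -3552)
-(Z - L(87)) = -(-3552 - √5) = 3552 + √5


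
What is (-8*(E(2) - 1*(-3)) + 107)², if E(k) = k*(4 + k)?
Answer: 169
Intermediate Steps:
(-8*(E(2) - 1*(-3)) + 107)² = (-8*(2*(4 + 2) - 1*(-3)) + 107)² = (-8*(2*6 + 3) + 107)² = (-8*(12 + 3) + 107)² = (-8*15 + 107)² = (-120 + 107)² = (-13)² = 169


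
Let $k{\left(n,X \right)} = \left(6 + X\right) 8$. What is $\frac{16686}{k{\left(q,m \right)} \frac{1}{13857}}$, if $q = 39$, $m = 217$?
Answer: $\frac{115608951}{892} \approx 1.2961 \cdot 10^{5}$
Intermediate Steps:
$k{\left(n,X \right)} = 48 + 8 X$
$\frac{16686}{k{\left(q,m \right)} \frac{1}{13857}} = \frac{16686}{\left(48 + 8 \cdot 217\right) \frac{1}{13857}} = \frac{16686}{\left(48 + 1736\right) \frac{1}{13857}} = \frac{16686}{1784 \cdot \frac{1}{13857}} = \frac{16686}{\frac{1784}{13857}} = 16686 \cdot \frac{13857}{1784} = \frac{115608951}{892}$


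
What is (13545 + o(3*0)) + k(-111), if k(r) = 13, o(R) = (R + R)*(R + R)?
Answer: 13558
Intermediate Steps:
o(R) = 4*R**2 (o(R) = (2*R)*(2*R) = 4*R**2)
(13545 + o(3*0)) + k(-111) = (13545 + 4*(3*0)**2) + 13 = (13545 + 4*0**2) + 13 = (13545 + 4*0) + 13 = (13545 + 0) + 13 = 13545 + 13 = 13558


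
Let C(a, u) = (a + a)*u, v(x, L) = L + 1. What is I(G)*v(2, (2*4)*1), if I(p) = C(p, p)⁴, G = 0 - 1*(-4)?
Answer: 9437184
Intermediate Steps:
v(x, L) = 1 + L
G = 4 (G = 0 + 4 = 4)
C(a, u) = 2*a*u (C(a, u) = (2*a)*u = 2*a*u)
I(p) = 16*p⁸ (I(p) = (2*p*p)⁴ = (2*p²)⁴ = 16*p⁸)
I(G)*v(2, (2*4)*1) = (16*4⁸)*(1 + (2*4)*1) = (16*65536)*(1 + 8*1) = 1048576*(1 + 8) = 1048576*9 = 9437184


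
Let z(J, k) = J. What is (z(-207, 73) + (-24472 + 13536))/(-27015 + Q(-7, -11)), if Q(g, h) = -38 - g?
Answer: 11143/27046 ≈ 0.41200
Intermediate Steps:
(z(-207, 73) + (-24472 + 13536))/(-27015 + Q(-7, -11)) = (-207 + (-24472 + 13536))/(-27015 + (-38 - 1*(-7))) = (-207 - 10936)/(-27015 + (-38 + 7)) = -11143/(-27015 - 31) = -11143/(-27046) = -11143*(-1/27046) = 11143/27046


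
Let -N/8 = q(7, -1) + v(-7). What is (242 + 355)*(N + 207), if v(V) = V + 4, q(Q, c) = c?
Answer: 142683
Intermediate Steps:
v(V) = 4 + V
N = 32 (N = -8*(-1 + (4 - 7)) = -8*(-1 - 3) = -8*(-4) = 32)
(242 + 355)*(N + 207) = (242 + 355)*(32 + 207) = 597*239 = 142683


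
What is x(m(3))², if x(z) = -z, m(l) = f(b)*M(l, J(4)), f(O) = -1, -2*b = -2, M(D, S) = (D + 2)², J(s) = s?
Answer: 625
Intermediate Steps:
M(D, S) = (2 + D)²
b = 1 (b = -½*(-2) = 1)
m(l) = -(2 + l)²
x(m(3))² = (-(-1)*(2 + 3)²)² = (-(-1)*5²)² = (-(-1)*25)² = (-1*(-25))² = 25² = 625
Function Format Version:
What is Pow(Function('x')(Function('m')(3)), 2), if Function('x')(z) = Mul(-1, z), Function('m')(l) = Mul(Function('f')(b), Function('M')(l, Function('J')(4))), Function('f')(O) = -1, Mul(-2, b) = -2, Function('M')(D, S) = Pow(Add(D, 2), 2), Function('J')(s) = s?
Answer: 625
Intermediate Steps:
Function('M')(D, S) = Pow(Add(2, D), 2)
b = 1 (b = Mul(Rational(-1, 2), -2) = 1)
Function('m')(l) = Mul(-1, Pow(Add(2, l), 2))
Pow(Function('x')(Function('m')(3)), 2) = Pow(Mul(-1, Mul(-1, Pow(Add(2, 3), 2))), 2) = Pow(Mul(-1, Mul(-1, Pow(5, 2))), 2) = Pow(Mul(-1, Mul(-1, 25)), 2) = Pow(Mul(-1, -25), 2) = Pow(25, 2) = 625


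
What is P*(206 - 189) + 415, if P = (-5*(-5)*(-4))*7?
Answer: -11485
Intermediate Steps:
P = -700 (P = (25*(-4))*7 = -100*7 = -700)
P*(206 - 189) + 415 = -700*(206 - 189) + 415 = -700*17 + 415 = -11900 + 415 = -11485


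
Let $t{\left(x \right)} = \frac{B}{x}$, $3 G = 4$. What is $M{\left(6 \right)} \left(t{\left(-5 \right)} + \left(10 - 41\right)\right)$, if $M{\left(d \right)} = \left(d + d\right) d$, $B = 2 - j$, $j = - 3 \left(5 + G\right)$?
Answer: $- \frac{12672}{5} \approx -2534.4$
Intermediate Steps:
$G = \frac{4}{3}$ ($G = \frac{1}{3} \cdot 4 = \frac{4}{3} \approx 1.3333$)
$j = -19$ ($j = - 3 \left(5 + \frac{4}{3}\right) = \left(-3\right) \frac{19}{3} = -19$)
$B = 21$ ($B = 2 - -19 = 2 + 19 = 21$)
$t{\left(x \right)} = \frac{21}{x}$
$M{\left(d \right)} = 2 d^{2}$ ($M{\left(d \right)} = 2 d d = 2 d^{2}$)
$M{\left(6 \right)} \left(t{\left(-5 \right)} + \left(10 - 41\right)\right) = 2 \cdot 6^{2} \left(\frac{21}{-5} + \left(10 - 41\right)\right) = 2 \cdot 36 \left(21 \left(- \frac{1}{5}\right) + \left(10 - 41\right)\right) = 72 \left(- \frac{21}{5} - 31\right) = 72 \left(- \frac{176}{5}\right) = - \frac{12672}{5}$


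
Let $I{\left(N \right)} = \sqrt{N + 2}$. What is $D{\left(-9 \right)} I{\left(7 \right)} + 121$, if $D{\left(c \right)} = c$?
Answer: $94$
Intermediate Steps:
$I{\left(N \right)} = \sqrt{2 + N}$
$D{\left(-9 \right)} I{\left(7 \right)} + 121 = - 9 \sqrt{2 + 7} + 121 = - 9 \sqrt{9} + 121 = \left(-9\right) 3 + 121 = -27 + 121 = 94$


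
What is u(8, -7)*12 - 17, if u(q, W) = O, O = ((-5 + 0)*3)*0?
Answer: -17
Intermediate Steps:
O = 0 (O = -5*3*0 = -15*0 = 0)
u(q, W) = 0
u(8, -7)*12 - 17 = 0*12 - 17 = 0 - 17 = -17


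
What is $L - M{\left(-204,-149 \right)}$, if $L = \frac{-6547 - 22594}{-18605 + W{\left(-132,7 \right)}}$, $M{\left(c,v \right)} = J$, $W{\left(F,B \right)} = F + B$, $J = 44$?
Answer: $- \frac{794979}{18730} \approx -42.444$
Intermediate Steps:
$W{\left(F,B \right)} = B + F$
$M{\left(c,v \right)} = 44$
$L = \frac{29141}{18730}$ ($L = \frac{-6547 - 22594}{-18605 + \left(7 - 132\right)} = - \frac{29141}{-18605 - 125} = - \frac{29141}{-18730} = \left(-29141\right) \left(- \frac{1}{18730}\right) = \frac{29141}{18730} \approx 1.5558$)
$L - M{\left(-204,-149 \right)} = \frac{29141}{18730} - 44 = - \frac{794979}{18730}$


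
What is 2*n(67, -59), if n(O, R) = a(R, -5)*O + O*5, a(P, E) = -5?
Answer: 0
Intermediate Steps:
n(O, R) = 0 (n(O, R) = -5*O + O*5 = -5*O + 5*O = 0)
2*n(67, -59) = 2*0 = 0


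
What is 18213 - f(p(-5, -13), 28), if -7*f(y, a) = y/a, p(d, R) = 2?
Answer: 1784875/98 ≈ 18213.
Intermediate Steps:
f(y, a) = -y/(7*a)
18213 - f(p(-5, -13), 28) = 18213 - (-1)*2/(7*28) = 18213 - 1*(-1/98) = 18213 + 1/98 = 1784875/98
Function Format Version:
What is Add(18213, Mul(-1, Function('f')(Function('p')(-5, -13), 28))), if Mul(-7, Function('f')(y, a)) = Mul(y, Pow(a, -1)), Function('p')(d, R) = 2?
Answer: Rational(1784875, 98) ≈ 18213.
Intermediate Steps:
Function('f')(y, a) = Mul(Rational(-1, 7), y, Pow(a, -1)) (Function('f')(y, a) = Mul(Rational(-1, 7), Mul(y, Pow(a, -1))) = Mul(Rational(-1, 7), y, Pow(a, -1)))
Add(18213, Mul(-1, Function('f')(Function('p')(-5, -13), 28))) = Add(18213, Mul(-1, Mul(Rational(-1, 7), 2, Pow(28, -1)))) = Add(18213, Mul(-1, Mul(Rational(-1, 7), 2, Rational(1, 28)))) = Add(18213, Mul(-1, Rational(-1, 98))) = Add(18213, Rational(1, 98)) = Rational(1784875, 98)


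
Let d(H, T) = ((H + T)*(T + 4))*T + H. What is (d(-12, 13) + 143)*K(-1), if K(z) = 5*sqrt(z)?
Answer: 1760*I ≈ 1760.0*I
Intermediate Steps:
d(H, T) = H + T*(4 + T)*(H + T) (d(H, T) = ((H + T)*(4 + T))*T + H = ((4 + T)*(H + T))*T + H = T*(4 + T)*(H + T) + H = H + T*(4 + T)*(H + T))
(d(-12, 13) + 143)*K(-1) = ((-12 + 13**3 + 4*13**2 - 12*13**2 + 4*(-12)*13) + 143)*(5*sqrt(-1)) = ((-12 + 2197 + 4*169 - 12*169 - 624) + 143)*(5*I) = ((-12 + 2197 + 676 - 2028 - 624) + 143)*(5*I) = (209 + 143)*(5*I) = 352*(5*I) = 1760*I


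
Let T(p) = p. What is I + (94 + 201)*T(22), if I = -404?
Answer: 6086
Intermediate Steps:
I + (94 + 201)*T(22) = -404 + (94 + 201)*22 = -404 + 295*22 = -404 + 6490 = 6086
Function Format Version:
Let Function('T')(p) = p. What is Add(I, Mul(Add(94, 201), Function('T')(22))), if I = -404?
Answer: 6086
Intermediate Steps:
Add(I, Mul(Add(94, 201), Function('T')(22))) = Add(-404, Mul(Add(94, 201), 22)) = Add(-404, Mul(295, 22)) = Add(-404, 6490) = 6086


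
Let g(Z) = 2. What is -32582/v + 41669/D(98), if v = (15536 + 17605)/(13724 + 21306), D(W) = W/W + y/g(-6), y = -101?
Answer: -38585101066/1093653 ≈ -35281.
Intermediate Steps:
D(W) = -99/2 (D(W) = W/W - 101/2 = 1 - 101*½ = 1 - 101/2 = -99/2)
v = 33141/35030 ≈ 0.94607
-32582/v + 41669/D(98) = -32582/33141/35030 + 41669/(-99/2) = -32582*35030/33141 + 41669*(-2/99) = -1141347460/33141 - 83338/99 = -38585101066/1093653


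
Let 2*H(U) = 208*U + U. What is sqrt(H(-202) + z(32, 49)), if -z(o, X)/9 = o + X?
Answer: I*sqrt(21838) ≈ 147.78*I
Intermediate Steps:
z(o, X) = -9*X - 9*o (z(o, X) = -9*(o + X) = -9*(X + o) = -9*X - 9*o)
H(U) = 209*U/2 (H(U) = (208*U + U)/2 = (209*U)/2 = 209*U/2)
sqrt(H(-202) + z(32, 49)) = sqrt((209/2)*(-202) + (-9*49 - 9*32)) = sqrt(-21109 + (-441 - 288)) = sqrt(-21109 - 729) = sqrt(-21838) = I*sqrt(21838)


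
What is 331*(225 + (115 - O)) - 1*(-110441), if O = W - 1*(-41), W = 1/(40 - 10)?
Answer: 6281969/30 ≈ 2.0940e+5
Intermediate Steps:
W = 1/30 ≈ 0.033333
O = 1231/30 (O = 1/30 - 1*(-41) = 1/30 + 41 = 1231/30 ≈ 41.033)
331*(225 + (115 - O)) - 1*(-110441) = 331*(225 + (115 - 1*1231/30)) - 1*(-110441) = 331*(225 + (115 - 1231/30)) + 110441 = 331*(225 + 2219/30) + 110441 = 331*(8969/30) + 110441 = 2968739/30 + 110441 = 6281969/30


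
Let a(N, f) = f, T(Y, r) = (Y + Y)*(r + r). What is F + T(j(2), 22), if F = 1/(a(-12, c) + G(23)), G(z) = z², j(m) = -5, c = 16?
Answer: -239799/545 ≈ -440.00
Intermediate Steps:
T(Y, r) = 4*Y*r (T(Y, r) = (2*Y)*(2*r) = 4*Y*r)
F = 1/545 (F = 1/(16 + 23²) = 1/(16 + 529) = 1/545 ≈ 0.0018349)
F + T(j(2), 22) = 1/545 + 4*(-5)*22 = 1/545 - 440 = -239799/545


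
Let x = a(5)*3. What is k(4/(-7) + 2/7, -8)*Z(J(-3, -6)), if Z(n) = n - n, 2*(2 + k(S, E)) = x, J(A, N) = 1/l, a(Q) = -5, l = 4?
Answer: 0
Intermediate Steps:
J(A, N) = ¼ (J(A, N) = 1/4 = ¼)
x = -15 (x = -5*3 = -15)
k(S, E) = -19/2 (k(S, E) = -2 + (½)*(-15) = -2 - 15/2 = -19/2)
Z(n) = 0
k(4/(-7) + 2/7, -8)*Z(J(-3, -6)) = -19/2*0 = 0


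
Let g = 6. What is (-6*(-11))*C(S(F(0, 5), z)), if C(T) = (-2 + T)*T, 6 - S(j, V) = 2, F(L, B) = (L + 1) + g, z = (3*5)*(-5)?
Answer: 528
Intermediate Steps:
z = -75 (z = 15*(-5) = -75)
F(L, B) = 7 + L (F(L, B) = (L + 1) + 6 = (1 + L) + 6 = 7 + L)
S(j, V) = 4 (S(j, V) = 6 - 1*2 = 6 - 2 = 4)
C(T) = T*(-2 + T)
(-6*(-11))*C(S(F(0, 5), z)) = (-6*(-11))*(4*(-2 + 4)) = 66*(4*2) = 66*8 = 528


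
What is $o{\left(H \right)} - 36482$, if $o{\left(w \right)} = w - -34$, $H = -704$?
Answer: $-37152$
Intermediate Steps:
$o{\left(w \right)} = 34 + w$ ($o{\left(w \right)} = w + 34 = 34 + w$)
$o{\left(H \right)} - 36482 = \left(34 - 704\right) - 36482 = -670 - 36482 = -37152$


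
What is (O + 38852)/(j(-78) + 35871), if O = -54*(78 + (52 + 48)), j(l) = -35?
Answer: 430/527 ≈ 0.81594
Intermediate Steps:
O = -9612 (O = -54*(78 + 100) = -54*178 = -9612)
(O + 38852)/(j(-78) + 35871) = (-9612 + 38852)/(-35 + 35871) = 29240/35836 = 29240*(1/35836) = 430/527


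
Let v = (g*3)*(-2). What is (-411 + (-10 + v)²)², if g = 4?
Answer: 555025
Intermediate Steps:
v = -24 (v = (4*3)*(-2) = 12*(-2) = -24)
(-411 + (-10 + v)²)² = (-411 + (-10 - 24)²)² = (-411 + (-34)²)² = (-411 + 1156)² = 745² = 555025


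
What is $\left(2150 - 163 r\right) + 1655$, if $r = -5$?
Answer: $4620$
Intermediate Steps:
$\left(2150 - 163 r\right) + 1655 = \left(2150 - -815\right) + 1655 = \left(2150 + 815\right) + 1655 = 2965 + 1655 = 4620$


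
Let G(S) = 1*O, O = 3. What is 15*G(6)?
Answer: 45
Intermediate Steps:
G(S) = 3 (G(S) = 1*3 = 3)
15*G(6) = 15*3 = 45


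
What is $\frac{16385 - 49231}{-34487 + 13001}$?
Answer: $\frac{16423}{10743} \approx 1.5287$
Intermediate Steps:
$\frac{16385 - 49231}{-34487 + 13001} = - \frac{32846}{-21486} = \left(-32846\right) \left(- \frac{1}{21486}\right) = \frac{16423}{10743}$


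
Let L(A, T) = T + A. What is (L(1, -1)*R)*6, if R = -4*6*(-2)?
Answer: 0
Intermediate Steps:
L(A, T) = A + T
R = 48 (R = -24*(-2) = 48)
(L(1, -1)*R)*6 = ((1 - 1)*48)*6 = (0*48)*6 = 0*6 = 0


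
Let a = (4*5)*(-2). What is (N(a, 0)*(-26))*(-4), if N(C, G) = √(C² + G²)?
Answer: 4160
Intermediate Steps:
a = -40 (a = 20*(-2) = -40)
(N(a, 0)*(-26))*(-4) = (√((-40)² + 0²)*(-26))*(-4) = (√(1600 + 0)*(-26))*(-4) = (√1600*(-26))*(-4) = (40*(-26))*(-4) = -1040*(-4) = 4160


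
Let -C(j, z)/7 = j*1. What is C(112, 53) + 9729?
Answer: 8945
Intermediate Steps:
C(j, z) = -7*j
C(112, 53) + 9729 = -7*112 + 9729 = -784 + 9729 = 8945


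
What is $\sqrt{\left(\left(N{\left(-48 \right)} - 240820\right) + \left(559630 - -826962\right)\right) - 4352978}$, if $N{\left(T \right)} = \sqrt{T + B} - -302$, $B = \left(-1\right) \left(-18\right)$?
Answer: $\sqrt{-3206904 + i \sqrt{30}} \approx 0.002 + 1790.8 i$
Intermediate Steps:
$B = 18$
$N{\left(T \right)} = 302 + \sqrt{18 + T}$ ($N{\left(T \right)} = \sqrt{T + 18} - -302 = \sqrt{18 + T} + 302 = 302 + \sqrt{18 + T}$)
$\sqrt{\left(\left(N{\left(-48 \right)} - 240820\right) + \left(559630 - -826962\right)\right) - 4352978} = \sqrt{\left(\left(\left(302 + \sqrt{18 - 48}\right) - 240820\right) + \left(559630 - -826962\right)\right) - 4352978} = \sqrt{\left(\left(\left(302 + \sqrt{-30}\right) - 240820\right) + \left(559630 + 826962\right)\right) - 4352978} = \sqrt{\left(\left(\left(302 + i \sqrt{30}\right) - 240820\right) + 1386592\right) - 4352978} = \sqrt{\left(\left(-240518 + i \sqrt{30}\right) + 1386592\right) - 4352978} = \sqrt{\left(1146074 + i \sqrt{30}\right) - 4352978} = \sqrt{-3206904 + i \sqrt{30}}$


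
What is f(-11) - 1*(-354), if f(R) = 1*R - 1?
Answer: 342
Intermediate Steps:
f(R) = -1 + R (f(R) = R - 1 = -1 + R)
f(-11) - 1*(-354) = (-1 - 11) - 1*(-354) = -12 + 354 = 342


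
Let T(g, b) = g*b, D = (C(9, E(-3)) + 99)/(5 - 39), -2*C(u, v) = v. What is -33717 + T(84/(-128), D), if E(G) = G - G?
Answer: -36682017/1088 ≈ -33715.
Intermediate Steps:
E(G) = 0
C(u, v) = -v/2
D = -99/34 (D = (-1/2*0 + 99)/(5 - 39) = (0 + 99)/(-34) = 99*(-1/34) = -99/34 ≈ -2.9118)
T(g, b) = b*g
-33717 + T(84/(-128), D) = -33717 - 4158/(17*(-128)) = -33717 - 4158*(-1)/(17*128) = -33717 - 99/34*(-21/32) = -33717 + 2079/1088 = -36682017/1088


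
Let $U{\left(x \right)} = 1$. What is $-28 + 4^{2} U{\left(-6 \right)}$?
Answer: $-12$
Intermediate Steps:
$-28 + 4^{2} U{\left(-6 \right)} = -28 + 4^{2} \cdot 1 = -28 + 16 \cdot 1 = -28 + 16 = -12$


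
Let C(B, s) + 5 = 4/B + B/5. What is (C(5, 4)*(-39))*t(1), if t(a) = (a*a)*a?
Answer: 624/5 ≈ 124.80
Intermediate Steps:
t(a) = a³ (t(a) = a²*a = a³)
C(B, s) = -5 + 4/B + B/5 (C(B, s) = -5 + (4/B + B/5) = -5 + 4/B + B/5)
(C(5, 4)*(-39))*t(1) = ((-5 + 4/5 + (⅕)*5)*(-39))*1³ = ((-5 + 4*(⅕) + 1)*(-39))*1 = ((-5 + ⅘ + 1)*(-39))*1 = -16/5*(-39)*1 = (624/5)*1 = 624/5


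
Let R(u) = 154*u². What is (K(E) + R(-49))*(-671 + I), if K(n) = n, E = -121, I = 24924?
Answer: 8964709149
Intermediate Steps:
(K(E) + R(-49))*(-671 + I) = (-121 + 154*(-49)²)*(-671 + 24924) = (-121 + 154*2401)*24253 = (-121 + 369754)*24253 = 369633*24253 = 8964709149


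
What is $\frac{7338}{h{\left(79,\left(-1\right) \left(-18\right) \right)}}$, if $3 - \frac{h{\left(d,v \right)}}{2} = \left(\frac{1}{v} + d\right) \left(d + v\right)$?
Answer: $- \frac{66042}{137977} \approx -0.47864$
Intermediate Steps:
$h{\left(d,v \right)} = 6 - 2 \left(d + v\right) \left(d + \frac{1}{v}\right)$ ($h{\left(d,v \right)} = 6 - 2 \left(\frac{1}{v} + d\right) \left(d + v\right) = 6 - 2 \left(d + \frac{1}{v}\right) \left(d + v\right) = 6 - 2 \left(d + v\right) \left(d + \frac{1}{v}\right)$)
$\frac{7338}{h{\left(79,\left(-1\right) \left(-18\right) \right)}} = \frac{7338}{4 - 2 \cdot 79^{2} - 158 \left(\left(-1\right) \left(-18\right)\right) - \frac{158}{\left(-1\right) \left(-18\right)}} = \frac{7338}{4 - 12482 - 158 \cdot 18 - \frac{158}{18}} = \frac{7338}{4 - 12482 - 2844 - 158 \cdot \frac{1}{18}} = \frac{7338}{4 - 12482 - 2844 - \frac{79}{9}} = \frac{7338}{- \frac{137977}{9}} = 7338 \left(- \frac{9}{137977}\right) = - \frac{66042}{137977}$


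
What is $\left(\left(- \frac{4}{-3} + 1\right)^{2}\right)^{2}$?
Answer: $\frac{2401}{81} \approx 29.642$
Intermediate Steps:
$\left(\left(- \frac{4}{-3} + 1\right)^{2}\right)^{2} = \left(\left(\left(-4\right) \left(- \frac{1}{3}\right) + 1\right)^{2}\right)^{2} = \left(\left(\frac{4}{3} + 1\right)^{2}\right)^{2} = \left(\left(\frac{7}{3}\right)^{2}\right)^{2} = \left(\frac{49}{9}\right)^{2} = \frac{2401}{81}$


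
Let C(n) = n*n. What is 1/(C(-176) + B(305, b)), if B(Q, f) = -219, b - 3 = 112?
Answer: 1/30757 ≈ 3.2513e-5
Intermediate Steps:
b = 115 (b = 3 + 112 = 115)
C(n) = n**2
1/(C(-176) + B(305, b)) = 1/((-176)**2 - 219) = 1/(30976 - 219) = 1/30757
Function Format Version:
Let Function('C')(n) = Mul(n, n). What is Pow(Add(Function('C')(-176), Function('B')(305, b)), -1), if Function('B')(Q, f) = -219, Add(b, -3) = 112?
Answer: Rational(1, 30757) ≈ 3.2513e-5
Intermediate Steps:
b = 115 (b = Add(3, 112) = 115)
Function('C')(n) = Pow(n, 2)
Pow(Add(Function('C')(-176), Function('B')(305, b)), -1) = Pow(Add(Pow(-176, 2), -219), -1) = Pow(Add(30976, -219), -1) = Pow(30757, -1) = Rational(1, 30757)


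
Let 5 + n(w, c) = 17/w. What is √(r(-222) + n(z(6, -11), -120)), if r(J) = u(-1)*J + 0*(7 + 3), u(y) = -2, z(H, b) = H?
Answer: √15906/6 ≈ 21.020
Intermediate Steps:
n(w, c) = -5 + 17/w
r(J) = -2*J (r(J) = -2*J + 0*(7 + 3) = -2*J + 0*10 = -2*J + 0 = -2*J)
√(r(-222) + n(z(6, -11), -120)) = √(-2*(-222) + (-5 + 17/6)) = √(444 + (-5 + 17*(⅙))) = √(444 + (-5 + 17/6)) = √(444 - 13/6) = √(2651/6) = √15906/6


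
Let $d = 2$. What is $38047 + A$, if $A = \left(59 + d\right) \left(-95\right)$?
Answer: $32252$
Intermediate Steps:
$A = -5795$ ($A = \left(59 + 2\right) \left(-95\right) = 61 \left(-95\right) = -5795$)
$38047 + A = 38047 - 5795 = 32252$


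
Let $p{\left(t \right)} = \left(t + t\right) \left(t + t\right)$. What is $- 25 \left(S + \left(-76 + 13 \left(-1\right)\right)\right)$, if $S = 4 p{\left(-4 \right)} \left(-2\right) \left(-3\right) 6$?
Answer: $-228175$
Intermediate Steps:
$p{\left(t \right)} = 4 t^{2}$ ($p{\left(t \right)} = 2 t 2 t = 4 t^{2}$)
$S = 9216$ ($S = 4 \cdot 4 \left(-4\right)^{2} \left(-2\right) \left(-3\right) 6 = 4 \cdot 4 \cdot 16 \cdot 6 \cdot 6 = 4 \cdot 64 \cdot 36 = 256 \cdot 36 = 9216$)
$- 25 \left(S + \left(-76 + 13 \left(-1\right)\right)\right) = - 25 \left(9216 + \left(-76 + 13 \left(-1\right)\right)\right) = - 25 \left(9216 - 89\right) = \left(-25\right) 9127 = -228175$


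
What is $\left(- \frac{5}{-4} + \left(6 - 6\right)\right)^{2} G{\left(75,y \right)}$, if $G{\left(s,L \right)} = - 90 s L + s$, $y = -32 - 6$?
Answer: $\frac{6414375}{16} \approx 4.009 \cdot 10^{5}$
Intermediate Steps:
$y = -38$
$G{\left(s,L \right)} = s - 90 L s$ ($G{\left(s,L \right)} = - 90 L s + s = s - 90 L s$)
$\left(- \frac{5}{-4} + \left(6 - 6\right)\right)^{2} G{\left(75,y \right)} = \left(- \frac{5}{-4} + \left(6 - 6\right)\right)^{2} \cdot 75 \left(1 - -3420\right) = \left(\left(-5\right) \left(- \frac{1}{4}\right) + \left(6 - 6\right)\right)^{2} \cdot 75 \left(1 + 3420\right) = \left(\frac{5}{4} + 0\right)^{2} \cdot 75 \cdot 3421 = \left(\frac{5}{4}\right)^{2} \cdot 256575 = \frac{25}{16} \cdot 256575 = \frac{6414375}{16}$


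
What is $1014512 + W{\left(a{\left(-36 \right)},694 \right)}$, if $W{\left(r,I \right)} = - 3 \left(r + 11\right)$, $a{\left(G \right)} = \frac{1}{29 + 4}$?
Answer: $\frac{11159268}{11} \approx 1.0145 \cdot 10^{6}$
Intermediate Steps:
$a{\left(G \right)} = \frac{1}{33}$
$W{\left(r,I \right)} = -33 - 3 r$ ($W{\left(r,I \right)} = - 3 \left(11 + r\right) = -33 - 3 r$)
$1014512 + W{\left(a{\left(-36 \right)},694 \right)} = 1014512 - \frac{364}{11} = \frac{11159268}{11}$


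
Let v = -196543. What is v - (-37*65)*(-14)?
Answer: -230213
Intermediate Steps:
v - (-37*65)*(-14) = -196543 - (-37*65)*(-14) = -196543 - (-2405)*(-14) = -196543 - 1*33670 = -196543 - 33670 = -230213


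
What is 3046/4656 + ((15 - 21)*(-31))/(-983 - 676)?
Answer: 697883/1287384 ≈ 0.54209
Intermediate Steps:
3046/4656 + ((15 - 21)*(-31))/(-983 - 676) = 3046*(1/4656) - 6*(-31)/(-1659) = 1523/2328 + 186*(-1/1659) = 1523/2328 - 62/553 = 697883/1287384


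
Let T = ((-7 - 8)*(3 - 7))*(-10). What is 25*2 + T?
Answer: -550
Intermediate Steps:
T = -600 (T = -15*(-4)*(-10) = 60*(-10) = -600)
25*2 + T = 25*2 - 600 = 50 - 600 = -550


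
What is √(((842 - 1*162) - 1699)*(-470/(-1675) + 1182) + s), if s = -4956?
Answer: 2*I*√33939643615/335 ≈ 1099.9*I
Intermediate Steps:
√(((842 - 1*162) - 1699)*(-470/(-1675) + 1182) + s) = √(((842 - 1*162) - 1699)*(-470/(-1675) + 1182) - 4956) = √(((842 - 162) - 1699)*(-470*(-1/1675) + 1182) - 4956) = √((680 - 1699)*(94/335 + 1182) - 4956) = √(-1019*396064/335 - 4956) = √(-403589216/335 - 4956) = √(-405249476/335) = 2*I*√33939643615/335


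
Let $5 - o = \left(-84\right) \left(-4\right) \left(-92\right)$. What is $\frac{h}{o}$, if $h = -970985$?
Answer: $- \frac{970985}{30917} \approx -31.406$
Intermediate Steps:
$o = 30917$ ($o = 5 - \left(-84\right) \left(-4\right) \left(-92\right) = 5 - 336 \left(-92\right) = 5 - -30912 = 5 + 30912 = 30917$)
$\frac{h}{o} = - \frac{970985}{30917}$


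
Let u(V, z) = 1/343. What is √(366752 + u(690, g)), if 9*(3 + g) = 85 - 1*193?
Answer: √880571559/49 ≈ 605.60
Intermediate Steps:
g = -15 (g = -3 + (85 - 1*193)/9 = -3 + (85 - 193)/9 = -3 + (⅑)*(-108) = -3 - 12 = -15)
u(V, z) = 1/343
√(366752 + u(690, g)) = √(366752 + 1/343) = √(125795937/343) = √880571559/49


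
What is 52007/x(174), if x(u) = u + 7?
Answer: 52007/181 ≈ 287.33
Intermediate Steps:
x(u) = 7 + u
52007/x(174) = 52007/(7 + 174) = 52007/181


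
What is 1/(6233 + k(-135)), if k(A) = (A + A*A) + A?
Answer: 1/24188 ≈ 4.1343e-5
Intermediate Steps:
k(A) = A² + 2*A (k(A) = (A + A²) + A = A² + 2*A)
1/(6233 + k(-135)) = 1/(6233 - 135*(2 - 135)) = 1/(6233 - 135*(-133)) = 1/(6233 + 17955) = 1/24188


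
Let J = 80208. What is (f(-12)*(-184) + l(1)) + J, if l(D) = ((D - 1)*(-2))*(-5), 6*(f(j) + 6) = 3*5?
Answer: 80852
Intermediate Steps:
f(j) = -7/2 (f(j) = -6 + (3*5)/6 = -6 + (⅙)*15 = -6 + 5/2 = -7/2)
l(D) = -10 + 10*D (l(D) = ((-1 + D)*(-2))*(-5) = (2 - 2*D)*(-5) = -10 + 10*D)
(f(-12)*(-184) + l(1)) + J = (-7/2*(-184) + (-10 + 10*1)) + 80208 = (644 + (-10 + 10)) + 80208 = (644 + 0) + 80208 = 644 + 80208 = 80852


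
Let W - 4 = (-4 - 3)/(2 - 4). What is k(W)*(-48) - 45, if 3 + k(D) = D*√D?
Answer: 99 - 180*√30 ≈ -886.90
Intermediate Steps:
W = 15/2 (W = 4 + (-4 - 3)/(2 - 4) = 4 - 7/(-2) = 4 - 7*(-½) = 4 + 7/2 = 15/2 ≈ 7.5000)
k(D) = -3 + D^(3/2) (k(D) = -3 + D*√D = -3 + D^(3/2))
k(W)*(-48) - 45 = (-3 + (15/2)^(3/2))*(-48) - 45 = (-3 + 15*√30/4)*(-48) - 45 = (144 - 180*√30) - 45 = 99 - 180*√30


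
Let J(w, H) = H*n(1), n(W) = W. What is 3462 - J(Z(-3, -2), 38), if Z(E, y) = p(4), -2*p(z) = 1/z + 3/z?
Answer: 3424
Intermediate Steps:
p(z) = -2/z (p(z) = -(1/z + 3/z)/2 = -2/z)
Z(E, y) = -½ (Z(E, y) = -2/4 = -2*¼ = -½)
J(w, H) = H (J(w, H) = H*1 = H)
3462 - J(Z(-3, -2), 38) = 3462 - 1*38 = 3462 - 38 = 3424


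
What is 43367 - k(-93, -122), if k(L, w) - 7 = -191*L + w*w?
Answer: 10713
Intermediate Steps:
k(L, w) = 7 + w**2 - 191*L (k(L, w) = 7 + (-191*L + w*w) = 7 + (-191*L + w**2) = 7 + (w**2 - 191*L) = 7 + w**2 - 191*L)
43367 - k(-93, -122) = 43367 - (7 + (-122)**2 - 191*(-93)) = 43367 - (7 + 14884 + 17763) = 43367 - 1*32654 = 43367 - 32654 = 10713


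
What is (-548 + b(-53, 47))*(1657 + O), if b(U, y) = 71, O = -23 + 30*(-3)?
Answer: -736488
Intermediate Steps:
O = -113 (O = -23 - 90 = -113)
(-548 + b(-53, 47))*(1657 + O) = (-548 + 71)*(1657 - 113) = -477*1544 = -736488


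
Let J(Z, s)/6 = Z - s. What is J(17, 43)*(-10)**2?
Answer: -15600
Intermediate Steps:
J(Z, s) = -6*s + 6*Z (J(Z, s) = 6*(Z - s) = -6*s + 6*Z)
J(17, 43)*(-10)**2 = (-6*43 + 6*17)*(-10)**2 = (-258 + 102)*100 = -156*100 = -15600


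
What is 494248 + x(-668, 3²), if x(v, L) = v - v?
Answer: 494248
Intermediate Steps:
x(v, L) = 0
494248 + x(-668, 3²) = 494248 + 0 = 494248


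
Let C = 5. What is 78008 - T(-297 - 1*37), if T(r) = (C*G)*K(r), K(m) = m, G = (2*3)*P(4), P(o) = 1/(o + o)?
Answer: 158521/2 ≈ 79261.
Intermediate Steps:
P(o) = 1/(2*o)
G = 3/4 (G = (2*3)*((1/2)/4) = 6*((1/2)*(1/4)) = 6*(1/8) = 3/4 ≈ 0.75000)
T(r) = 15*r/4 (T(r) = (5*(3/4))*r = 15*r/4)
78008 - T(-297 - 1*37) = 78008 - 15*(-297 - 1*37)/4 = 78008 - 15*(-297 - 37)/4 = 78008 - 15*(-334)/4 = 78008 - 1*(-2505/2) = 78008 + 2505/2 = 158521/2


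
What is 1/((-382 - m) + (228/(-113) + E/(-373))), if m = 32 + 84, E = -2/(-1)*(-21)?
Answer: -42149/21070500 ≈ -0.0020004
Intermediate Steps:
E = -42 (E = -2*(-1)*(-21) = 2*(-21) = -42)
m = 116
1/((-382 - m) + (228/(-113) + E/(-373))) = 1/((-382 - 1*116) + (228/(-113) - 42/(-373))) = 1/((-382 - 116) + (228*(-1/113) - 42*(-1/373))) = 1/(-498 + (-228/113 + 42/373)) = 1/(-498 - 80298/42149) = 1/(-21070500/42149) = -42149/21070500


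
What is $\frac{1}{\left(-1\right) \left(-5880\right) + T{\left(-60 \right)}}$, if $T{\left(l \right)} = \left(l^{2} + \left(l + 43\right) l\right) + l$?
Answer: $\frac{1}{10440} \approx 9.5785 \cdot 10^{-5}$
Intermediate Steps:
$T{\left(l \right)} = l + l^{2} + l \left(43 + l\right)$ ($T{\left(l \right)} = \left(l^{2} + \left(43 + l\right) l\right) + l = \left(l^{2} + l \left(43 + l\right)\right) + l = l + l^{2} + l \left(43 + l\right)$)
$\frac{1}{\left(-1\right) \left(-5880\right) + T{\left(-60 \right)}} = \frac{1}{\left(-1\right) \left(-5880\right) + 2 \left(-60\right) \left(22 - 60\right)} = \frac{1}{5880 + 2 \left(-60\right) \left(-38\right)} = \frac{1}{5880 + 4560} = \frac{1}{10440}$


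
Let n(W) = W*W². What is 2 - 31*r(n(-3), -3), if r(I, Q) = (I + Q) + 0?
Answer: 932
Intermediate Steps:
n(W) = W³
r(I, Q) = I + Q
2 - 31*r(n(-3), -3) = 2 - 31*((-3)³ - 3) = 2 - 31*(-27 - 3) = 2 - 31*(-30) = 2 + 930 = 932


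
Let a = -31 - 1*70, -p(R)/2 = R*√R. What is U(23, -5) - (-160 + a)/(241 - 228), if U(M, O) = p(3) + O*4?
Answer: 1/13 - 6*√3 ≈ -10.315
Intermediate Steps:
p(R) = -2*R^(3/2) (p(R) = -2*R*√R = -2*R^(3/2))
a = -101 (a = -31 - 70 = -101)
U(M, O) = -6*√3 + 4*O (U(M, O) = -6*√3 + O*4 = -6*√3 + 4*O)
U(23, -5) - (-160 + a)/(241 - 228) = (-6*√3 + 4*(-5)) - (-160 - 101)/(241 - 228) = (-6*√3 - 20) - (-261)/13 = (-20 - 6*√3) - (-261)/13 = (-20 - 6*√3) - 1*(-261/13) = (-20 - 6*√3) + 261/13 = 1/13 - 6*√3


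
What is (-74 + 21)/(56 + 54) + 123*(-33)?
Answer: -446543/110 ≈ -4059.5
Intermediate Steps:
(-74 + 21)/(56 + 54) + 123*(-33) = -53/110 - 4059 = -446543/110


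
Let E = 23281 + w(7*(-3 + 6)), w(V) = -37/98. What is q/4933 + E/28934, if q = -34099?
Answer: -85434161235/13987679356 ≈ -6.1078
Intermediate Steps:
w(V) = -37/98 (w(V) = -37*1/98 = -37/98)
E = 2281501/98 (E = 23281 - 37/98 = 2281501/98 ≈ 23281.)
q/4933 + E/28934 = -34099/4933 + (2281501/98)/28934 = -34099*1/4933 + (2281501/98)*(1/28934) = -34099/4933 + 2281501/2835532 = -85434161235/13987679356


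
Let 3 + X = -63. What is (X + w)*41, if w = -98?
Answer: -6724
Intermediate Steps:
X = -66 (X = -3 - 63 = -66)
(X + w)*41 = (-66 - 98)*41 = -164*41 = -6724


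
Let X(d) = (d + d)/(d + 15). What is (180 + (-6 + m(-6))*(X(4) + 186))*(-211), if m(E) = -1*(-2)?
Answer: 2267828/19 ≈ 1.1936e+5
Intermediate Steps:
m(E) = 2
X(d) = 2*d/(15 + d) (X(d) = (2*d)/(15 + d) = 2*d/(15 + d))
(180 + (-6 + m(-6))*(X(4) + 186))*(-211) = (180 + (-6 + 2)*(2*4/(15 + 4) + 186))*(-211) = (180 - 4*(2*4/19 + 186))*(-211) = (180 - 4*(2*4*(1/19) + 186))*(-211) = (180 - 4*(8/19 + 186))*(-211) = (180 - 4*3542/19)*(-211) = (180 - 14168/19)*(-211) = -10748/19*(-211) = 2267828/19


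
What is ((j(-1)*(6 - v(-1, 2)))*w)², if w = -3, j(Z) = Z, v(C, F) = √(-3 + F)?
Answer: 315 - 108*I ≈ 315.0 - 108.0*I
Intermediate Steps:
((j(-1)*(6 - v(-1, 2)))*w)² = (-(6 - √(-3 + 2))*(-3))² = (-(6 - √(-1))*(-3))² = (-(6 - I)*(-3))² = ((-6 + I)*(-3))² = (18 - 3*I)²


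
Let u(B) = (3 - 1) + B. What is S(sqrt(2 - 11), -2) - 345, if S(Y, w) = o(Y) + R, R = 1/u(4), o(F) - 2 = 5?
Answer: -2027/6 ≈ -337.83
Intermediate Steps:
u(B) = 2 + B
o(F) = 7 (o(F) = 2 + 5 = 7)
R = 1/6 (R = 1/(2 + 4) = 1/6 ≈ 0.16667)
S(Y, w) = 43/6 (S(Y, w) = 7 + 1/6 = 43/6)
S(sqrt(2 - 11), -2) - 345 = 43/6 - 345 = -2027/6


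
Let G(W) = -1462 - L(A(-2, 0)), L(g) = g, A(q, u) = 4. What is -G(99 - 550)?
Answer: 1466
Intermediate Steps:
G(W) = -1466 (G(W) = -1462 - 1*4 = -1462 - 4 = -1466)
-G(99 - 550) = -1*(-1466) = 1466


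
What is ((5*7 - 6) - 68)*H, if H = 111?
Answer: -4329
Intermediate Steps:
((5*7 - 6) - 68)*H = ((5*7 - 6) - 68)*111 = ((35 - 6) - 68)*111 = (29 - 68)*111 = -39*111 = -4329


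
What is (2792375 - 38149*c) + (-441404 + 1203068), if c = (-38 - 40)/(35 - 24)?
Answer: 42070051/11 ≈ 3.8246e+6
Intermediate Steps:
c = -78/11 ≈ -7.0909
(2792375 - 38149*c) + (-441404 + 1203068) = (2792375 - 38149*(-78/11)) + (-441404 + 1203068) = (2792375 + 2975622/11) + 761664 = 33691747/11 + 761664 = 42070051/11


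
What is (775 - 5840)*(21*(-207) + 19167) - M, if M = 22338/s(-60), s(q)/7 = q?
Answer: -5254427277/70 ≈ -7.5063e+7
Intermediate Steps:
s(q) = 7*q
M = -3723/70 (M = 22338/((7*(-60))) = 22338/(-420) = 22338*(-1/420) = -3723/70 ≈ -53.186)
(775 - 5840)*(21*(-207) + 19167) - M = (775 - 5840)*(21*(-207) + 19167) - 1*(-3723/70) = -5065*(-4347 + 19167) + 3723/70 = -5065*14820 + 3723/70 = -75063300 + 3723/70 = -5254427277/70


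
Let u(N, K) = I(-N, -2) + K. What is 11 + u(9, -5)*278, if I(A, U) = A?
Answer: -3881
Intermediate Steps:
u(N, K) = K - N (u(N, K) = -N + K = K - N)
11 + u(9, -5)*278 = 11 + (-5 - 1*9)*278 = 11 + (-5 - 9)*278 = 11 - 14*278 = 11 - 3892 = -3881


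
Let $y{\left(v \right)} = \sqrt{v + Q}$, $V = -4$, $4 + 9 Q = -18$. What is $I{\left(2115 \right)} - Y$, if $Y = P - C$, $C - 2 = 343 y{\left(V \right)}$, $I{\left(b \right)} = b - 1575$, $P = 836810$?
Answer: $-836268 + \frac{343 i \sqrt{58}}{3} \approx -8.3627 \cdot 10^{5} + 870.74 i$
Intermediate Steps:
$Q = - \frac{22}{9}$ ($Q = - \frac{4}{9} + \frac{1}{9} \left(-18\right) = - \frac{4}{9} - 2 = - \frac{22}{9} \approx -2.4444$)
$y{\left(v \right)} = \sqrt{- \frac{22}{9} + v}$ ($y{\left(v \right)} = \sqrt{v - \frac{22}{9}} = \sqrt{- \frac{22}{9} + v}$)
$I{\left(b \right)} = -1575 + b$
$C = 2 + \frac{343 i \sqrt{58}}{3}$ ($C = 2 + 343 \frac{\sqrt{-22 + 9 \left(-4\right)}}{3} = 2 + 343 \frac{\sqrt{-22 - 36}}{3} = 2 + 343 \frac{\sqrt{-58}}{3} = 2 + 343 \frac{i \sqrt{58}}{3} = 2 + \frac{343 i \sqrt{58}}{3} \approx 2.0 + 870.74 i$)
$Y = 836808 - \frac{343 i \sqrt{58}}{3}$ ($Y = 836810 - \left(2 + \frac{343 i \sqrt{58}}{3}\right) = 836808 - \frac{343 i \sqrt{58}}{3} \approx 8.3681 \cdot 10^{5} - 870.74 i$)
$I{\left(2115 \right)} - Y = \left(-1575 + 2115\right) - \left(836808 - \frac{343 i \sqrt{58}}{3}\right) = 540 - \left(836808 - \frac{343 i \sqrt{58}}{3}\right) = -836268 + \frac{343 i \sqrt{58}}{3}$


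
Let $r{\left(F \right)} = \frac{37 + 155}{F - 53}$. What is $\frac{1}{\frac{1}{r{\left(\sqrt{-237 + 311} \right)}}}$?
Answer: $- \frac{10176}{2735} - \frac{192 \sqrt{74}}{2735} \approx -4.3246$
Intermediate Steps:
$r{\left(F \right)} = \frac{192}{-53 + F}$
$\frac{1}{\frac{1}{r{\left(\sqrt{-237 + 311} \right)}}} = \frac{1}{\frac{1}{192 \frac{1}{-53 + \sqrt{-237 + 311}}}} = \frac{1}{\frac{1}{192 \frac{1}{-53 + \sqrt{74}}}} = \frac{1}{- \frac{53}{192} + \frac{\sqrt{74}}{192}}$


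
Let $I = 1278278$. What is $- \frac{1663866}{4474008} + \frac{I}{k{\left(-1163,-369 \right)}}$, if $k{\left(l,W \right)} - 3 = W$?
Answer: $- \frac{52959583085}{15161916} \approx -3492.9$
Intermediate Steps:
$k{\left(l,W \right)} = 3 + W$
$- \frac{1663866}{4474008} + \frac{I}{k{\left(-1163,-369 \right)}} = - \frac{1663866}{4474008} + \frac{1278278}{3 - 369} = \left(-1663866\right) \frac{1}{4474008} + \frac{1278278}{-366} = - \frac{92437}{248556} + 1278278 \left(- \frac{1}{366}\right) = - \frac{92437}{248556} - \frac{639139}{183} = - \frac{52959583085}{15161916}$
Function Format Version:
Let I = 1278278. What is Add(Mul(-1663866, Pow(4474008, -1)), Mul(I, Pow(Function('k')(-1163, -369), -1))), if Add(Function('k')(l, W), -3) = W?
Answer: Rational(-52959583085, 15161916) ≈ -3492.9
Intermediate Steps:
Function('k')(l, W) = Add(3, W)
Add(Mul(-1663866, Pow(4474008, -1)), Mul(I, Pow(Function('k')(-1163, -369), -1))) = Add(Mul(-1663866, Pow(4474008, -1)), Mul(1278278, Pow(Add(3, -369), -1))) = Add(Mul(-1663866, Rational(1, 4474008)), Mul(1278278, Pow(-366, -1))) = Add(Rational(-92437, 248556), Mul(1278278, Rational(-1, 366))) = Add(Rational(-92437, 248556), Rational(-639139, 183)) = Rational(-52959583085, 15161916)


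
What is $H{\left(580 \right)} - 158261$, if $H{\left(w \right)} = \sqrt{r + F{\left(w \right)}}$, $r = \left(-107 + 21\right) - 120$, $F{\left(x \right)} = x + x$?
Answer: $-158261 + 3 \sqrt{106} \approx -1.5823 \cdot 10^{5}$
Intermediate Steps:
$F{\left(x \right)} = 2 x$
$r = -206$ ($r = -86 - 120 = -206$)
$H{\left(w \right)} = \sqrt{-206 + 2 w}$
$H{\left(580 \right)} - 158261 = \sqrt{-206 + 2 \cdot 580} - 158261 = \sqrt{-206 + 1160} - 158261 = \sqrt{954} - 158261 = 3 \sqrt{106} - 158261 = -158261 + 3 \sqrt{106}$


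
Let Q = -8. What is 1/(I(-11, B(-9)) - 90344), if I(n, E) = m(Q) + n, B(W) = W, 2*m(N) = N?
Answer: -1/90359 ≈ -1.1067e-5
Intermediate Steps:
m(N) = N/2
I(n, E) = -4 + n (I(n, E) = (½)*(-8) + n = -4 + n)
1/(I(-11, B(-9)) - 90344) = 1/((-4 - 11) - 90344) = 1/(-15 - 90344) = 1/(-90359) = -1/90359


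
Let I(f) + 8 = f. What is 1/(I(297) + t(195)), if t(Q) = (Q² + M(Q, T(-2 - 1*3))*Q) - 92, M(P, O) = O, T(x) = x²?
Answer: 1/43097 ≈ 2.3203e-5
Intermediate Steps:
I(f) = -8 + f
t(Q) = -92 + Q² + 25*Q (t(Q) = (Q² + (-2 - 1*3)²*Q) - 92 = (Q² + (-2 - 3)²*Q) - 92 = (Q² + (-5)²*Q) - 92 = (Q² + 25*Q) - 92 = -92 + Q² + 25*Q)
1/(I(297) + t(195)) = 1/((-8 + 297) + (-92 + 195² + 25*195)) = 1/(289 + (-92 + 38025 + 4875)) = 1/(289 + 42808) = 1/43097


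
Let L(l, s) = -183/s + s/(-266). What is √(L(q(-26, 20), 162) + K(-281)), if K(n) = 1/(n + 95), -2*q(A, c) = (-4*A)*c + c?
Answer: I*√2401404243/37107 ≈ 1.3206*I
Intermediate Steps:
q(A, c) = -c/2 + 2*A*c (q(A, c) = -((-4*A)*c + c)/2 = -(-4*A*c + c)/2 = -(c - 4*A*c)/2 = -c/2 + 2*A*c)
L(l, s) = -183/s - s/266 (L(l, s) = -183/s + s*(-1/266) = -183/s - s/266)
K(n) = 1/(95 + n)
√(L(q(-26, 20), 162) + K(-281)) = √((-183/162 - 1/266*162) + 1/(95 - 281)) = √((-183*1/162 - 81/133) + 1/(-186)) = √((-61/54 - 81/133) - 1/186) = √(-12487/7182 - 1/186) = √(-194147/111321) = I*√2401404243/37107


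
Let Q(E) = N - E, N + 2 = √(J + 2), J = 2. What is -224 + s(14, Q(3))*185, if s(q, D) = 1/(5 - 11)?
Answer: -1529/6 ≈ -254.83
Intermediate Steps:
N = 0 (N = -2 + √(2 + 2) = -2 + √4 = -2 + 2 = 0)
Q(E) = -E (Q(E) = 0 - E = -E)
s(q, D) = -⅙ (s(q, D) = 1/(-6) = -⅙)
-224 + s(14, Q(3))*185 = -224 - ⅙*185 = -224 - 185/6 = -1529/6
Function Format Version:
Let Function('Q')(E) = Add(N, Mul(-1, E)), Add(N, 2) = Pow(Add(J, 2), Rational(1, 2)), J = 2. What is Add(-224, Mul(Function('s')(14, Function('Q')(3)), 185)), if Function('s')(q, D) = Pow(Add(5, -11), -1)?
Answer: Rational(-1529, 6) ≈ -254.83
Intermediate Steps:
N = 0 (N = Add(-2, Pow(Add(2, 2), Rational(1, 2))) = Add(-2, Pow(4, Rational(1, 2))) = Add(-2, 2) = 0)
Function('Q')(E) = Mul(-1, E) (Function('Q')(E) = Add(0, Mul(-1, E)) = Mul(-1, E))
Function('s')(q, D) = Rational(-1, 6) (Function('s')(q, D) = Pow(-6, -1) = Rational(-1, 6))
Add(-224, Mul(Function('s')(14, Function('Q')(3)), 185)) = Add(-224, Mul(Rational(-1, 6), 185)) = Add(-224, Rational(-185, 6)) = Rational(-1529, 6)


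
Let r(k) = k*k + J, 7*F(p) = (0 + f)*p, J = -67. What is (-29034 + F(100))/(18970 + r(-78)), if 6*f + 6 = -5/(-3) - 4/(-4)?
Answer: -1829642/1574181 ≈ -1.1623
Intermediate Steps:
f = -5/9 (f = -1 + (-5/(-3) - 4/(-4))/6 = -1 + (-5*(-1/3) - 4*(-1/4))/6 = -1 + (5/3 + 1)/6 = -1 + (1/6)*(8/3) = -1 + 4/9 = -5/9 ≈ -0.55556)
F(p) = -5*p/63 (F(p) = ((0 - 5/9)*p)/7 = (-5*p/9)/7 = -5*p/63)
r(k) = -67 + k**2 (r(k) = k*k - 67 = k**2 - 67 = -67 + k**2)
(-29034 + F(100))/(18970 + r(-78)) = (-29034 - 5/63*100)/(18970 + (-67 + (-78)**2)) = (-29034 - 500/63)/(18970 + (-67 + 6084)) = -1829642/(63*(18970 + 6017)) = -1829642/63/24987 = -1829642/63*1/24987 = -1829642/1574181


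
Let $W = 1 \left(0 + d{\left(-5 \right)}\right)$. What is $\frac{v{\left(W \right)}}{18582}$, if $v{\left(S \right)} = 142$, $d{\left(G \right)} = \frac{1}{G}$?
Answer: $\frac{71}{9291} \approx 0.0076418$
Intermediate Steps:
$W = - \frac{1}{5}$ ($W = 1 \left(0 + \frac{1}{-5}\right) = 1 \left(0 - \frac{1}{5}\right) = 1 \left(- \frac{1}{5}\right) = - \frac{1}{5} \approx -0.2$)
$\frac{v{\left(W \right)}}{18582} = \frac{142}{18582} = 142 \cdot \frac{1}{18582} = \frac{71}{9291}$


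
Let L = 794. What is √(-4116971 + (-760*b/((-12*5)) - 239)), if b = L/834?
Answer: 4*I*√44745964546/417 ≈ 2029.1*I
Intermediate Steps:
b = 397/417 (b = 794/834 = 794*(1/834) = 397/417 ≈ 0.95204)
√(-4116971 + (-760*b/((-12*5)) - 239)) = √(-4116971 + (-301720/(417*((-12*5))) - 239)) = √(-4116971 + (-301720/(417*(-60)) - 239)) = √(-4116971 + (-301720*(-1)/(417*60) - 239)) = √(-4116971 + (-760*(-397/25020) - 239)) = √(-4116971 + (15086/1251 - 239)) = √(-4116971 - 283903/1251) = √(-5150614624/1251) = 4*I*√44745964546/417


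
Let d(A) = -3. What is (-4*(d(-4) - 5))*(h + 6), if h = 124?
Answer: 4160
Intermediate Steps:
(-4*(d(-4) - 5))*(h + 6) = (-4*(-3 - 5))*(124 + 6) = -4*(-8)*130 = 32*130 = 4160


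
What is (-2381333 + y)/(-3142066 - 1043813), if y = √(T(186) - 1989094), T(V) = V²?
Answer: 2381333/4185879 - I*√1954498/4185879 ≈ 0.5689 - 0.00033399*I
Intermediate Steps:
y = I*√1954498 (y = √(186² - 1989094) = √(34596 - 1989094) = √(-1954498) = I*√1954498 ≈ 1398.0*I)
(-2381333 + y)/(-3142066 - 1043813) = (-2381333 + I*√1954498)/(-3142066 - 1043813) = (-2381333 + I*√1954498)/(-4185879) = (-2381333 + I*√1954498)*(-1/4185879) = 2381333/4185879 - I*√1954498/4185879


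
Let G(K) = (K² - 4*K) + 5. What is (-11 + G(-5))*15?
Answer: 585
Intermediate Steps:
G(K) = 5 + K² - 4*K
(-11 + G(-5))*15 = (-11 + (5 + (-5)² - 4*(-5)))*15 = (-11 + (5 + 25 + 20))*15 = (-11 + 50)*15 = 39*15 = 585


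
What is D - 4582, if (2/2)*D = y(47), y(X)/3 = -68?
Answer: -4786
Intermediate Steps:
y(X) = -204 (y(X) = 3*(-68) = -204)
D = -204
D - 4582 = -204 - 4582 = -4786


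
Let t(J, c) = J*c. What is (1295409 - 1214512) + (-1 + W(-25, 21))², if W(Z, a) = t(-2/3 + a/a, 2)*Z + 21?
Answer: 728173/9 ≈ 80908.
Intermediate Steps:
W(Z, a) = 21 + 2*Z/3 (W(Z, a) = ((-2/3 + a/a)*2)*Z + 21 = ((-2*⅓ + 1)*2)*Z + 21 = ((-⅔ + 1)*2)*Z + 21 = ((⅓)*2)*Z + 21 = 2*Z/3 + 21 = 21 + 2*Z/3)
(1295409 - 1214512) + (-1 + W(-25, 21))² = (1295409 - 1214512) + (-1 + (21 + (⅔)*(-25)))² = 80897 + (-1 + (21 - 50/3))² = 80897 + (-1 + 13/3)² = 80897 + (10/3)² = 80897 + 100/9 = 728173/9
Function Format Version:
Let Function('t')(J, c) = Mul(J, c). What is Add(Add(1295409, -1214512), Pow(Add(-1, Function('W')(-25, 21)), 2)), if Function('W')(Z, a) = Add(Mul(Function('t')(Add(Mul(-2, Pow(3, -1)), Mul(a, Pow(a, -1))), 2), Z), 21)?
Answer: Rational(728173, 9) ≈ 80908.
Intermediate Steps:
Function('W')(Z, a) = Add(21, Mul(Rational(2, 3), Z)) (Function('W')(Z, a) = Add(Mul(Mul(Add(Mul(-2, Pow(3, -1)), Mul(a, Pow(a, -1))), 2), Z), 21) = Add(Mul(Mul(Add(Mul(-2, Rational(1, 3)), 1), 2), Z), 21) = Add(Mul(Mul(Add(Rational(-2, 3), 1), 2), Z), 21) = Add(Mul(Mul(Rational(1, 3), 2), Z), 21) = Add(Mul(Rational(2, 3), Z), 21) = Add(21, Mul(Rational(2, 3), Z)))
Add(Add(1295409, -1214512), Pow(Add(-1, Function('W')(-25, 21)), 2)) = Add(Add(1295409, -1214512), Pow(Add(-1, Add(21, Mul(Rational(2, 3), -25))), 2)) = Add(80897, Pow(Add(-1, Add(21, Rational(-50, 3))), 2)) = Add(80897, Pow(Add(-1, Rational(13, 3)), 2)) = Add(80897, Pow(Rational(10, 3), 2)) = Add(80897, Rational(100, 9)) = Rational(728173, 9)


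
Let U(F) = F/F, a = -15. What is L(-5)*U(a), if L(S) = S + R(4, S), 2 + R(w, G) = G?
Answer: -12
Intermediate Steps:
R(w, G) = -2 + G
L(S) = -2 + 2*S (L(S) = S + (-2 + S) = -2 + 2*S)
U(F) = 1
L(-5)*U(a) = (-2 + 2*(-5))*1 = (-2 - 10)*1 = -12*1 = -12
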